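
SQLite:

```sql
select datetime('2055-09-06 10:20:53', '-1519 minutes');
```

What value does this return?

1519 minutes = 25h 19m; -1519 minutes from 2055-09-06 10:20:53 is 2055-09-05 09:01:53 (crosses midnight).

2055-09-05 09:01:53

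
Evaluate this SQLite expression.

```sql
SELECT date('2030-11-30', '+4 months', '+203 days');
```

2031-10-19

Adding +4 months to 2030-11-30 gives 2031-03-30.
Applying '+203 days' to 2031-03-30: counting 203 days forward gives 2031-10-19.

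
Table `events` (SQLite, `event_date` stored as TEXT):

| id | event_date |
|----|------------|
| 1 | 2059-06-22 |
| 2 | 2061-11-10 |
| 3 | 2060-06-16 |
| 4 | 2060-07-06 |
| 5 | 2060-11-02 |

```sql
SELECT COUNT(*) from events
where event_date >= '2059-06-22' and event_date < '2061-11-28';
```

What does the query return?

5

Rows in [2059-06-22, 2061-11-28): 2059-06-22, 2061-11-10, 2060-06-16, 2060-07-06, 2060-11-02 → 5 rows.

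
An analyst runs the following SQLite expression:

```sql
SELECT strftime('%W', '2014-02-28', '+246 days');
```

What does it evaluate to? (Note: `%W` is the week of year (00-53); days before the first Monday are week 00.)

43

First apply '+246 days': 2014-02-28 → 2014-11-01.
2014-11-01 is a Saturday. SQLite's %W counts Mondays since the year started; the result is 43.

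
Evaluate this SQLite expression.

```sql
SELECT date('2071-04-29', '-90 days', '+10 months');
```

2071-11-29

Applying '-90 days' to 2071-04-29: counting 90 days back gives 2071-01-29.
Adding +10 months to 2071-01-29 gives 2071-11-29.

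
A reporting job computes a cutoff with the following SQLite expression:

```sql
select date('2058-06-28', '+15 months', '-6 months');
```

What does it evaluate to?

2059-03-28

Adding +15 months to 2058-06-28 gives 2059-09-28.
Adding -6 months to 2059-09-28 gives 2059-03-28.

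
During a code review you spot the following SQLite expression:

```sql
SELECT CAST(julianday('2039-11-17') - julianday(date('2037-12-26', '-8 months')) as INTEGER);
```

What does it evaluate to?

935

Adding -8 months to 2037-12-26 gives 2037-04-26.
4 days remain in April 2037 after the 26th (30 − 26).
Full months from May 2037 through October 2039 contribute their day counts.
Then 17 days into November 2039.
Total: 4 + 31 + 30 + 31 + 31 + 30 + 31 + 30 + 31 + 31 + 28 + 31 + 30 + 31 + 30 + 31 + 31 + 30 + 31 + 30 + 31 + 31 + 28 + 31 + 30 + 31 + 30 + 31 + 31 + 30 + 31 + 17 = 935.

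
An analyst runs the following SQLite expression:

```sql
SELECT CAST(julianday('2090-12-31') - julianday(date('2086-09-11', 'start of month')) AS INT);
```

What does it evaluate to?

1582

`start of month` rewinds 2086-09-11 to 2086-09-01.
29 days remain in September 2086 after the 1st (30 − 1).
Full months from October 2086 through November 2090 contribute their day counts.
Then 31 days into December 2090.
Total: 29 + 31 + 30 + 31 + 31 + 28 + 31 + 30 + 31 + 30 + 31 + 31 + 30 + 31 + 30 + 31 + 31 + 29 + 31 + 30 + 31 + 30 + 31 + 31 + 30 + 31 + 30 + 31 + 31 + 28 + 31 + 30 + 31 + 30 + 31 + 31 + 30 + 31 + 30 + 31 + 31 + 28 + 31 + 30 + 31 + 30 + 31 + 31 + 30 + 31 + 30 + 31 = 1582.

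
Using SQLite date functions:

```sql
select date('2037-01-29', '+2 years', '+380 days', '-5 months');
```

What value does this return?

2039-09-13

Adding +2 years to 2037-01-29 gives 2039-01-29.
Applying '+380 days' to 2039-01-29: counting 380 days forward gives 2040-02-13.
Adding -5 months to 2040-02-13 gives 2039-09-13.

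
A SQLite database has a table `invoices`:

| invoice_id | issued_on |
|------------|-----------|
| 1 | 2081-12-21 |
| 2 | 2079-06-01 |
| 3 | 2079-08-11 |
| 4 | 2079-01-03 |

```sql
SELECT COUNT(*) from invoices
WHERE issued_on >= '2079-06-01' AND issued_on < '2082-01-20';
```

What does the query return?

Rows in [2079-06-01, 2082-01-20): 2081-12-21, 2079-06-01, 2079-08-11 → 3 rows.

3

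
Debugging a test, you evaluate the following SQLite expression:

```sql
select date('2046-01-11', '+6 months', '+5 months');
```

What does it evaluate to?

2046-12-11

Adding +6 months to 2046-01-11 gives 2046-07-11.
Adding +5 months to 2046-07-11 gives 2046-12-11.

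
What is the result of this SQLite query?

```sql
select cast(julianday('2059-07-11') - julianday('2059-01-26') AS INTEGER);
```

5 days remain in January 2059 after the 26th (31 − 26).
February 2059: 28 days.
March 2059: 31 days.
April 2059: 30 days.
May 2059: 31 days.
June 2059: 30 days.
Then 11 days into July 2059.
Total: 5 + 28 + 31 + 30 + 31 + 30 + 11 = 166.

166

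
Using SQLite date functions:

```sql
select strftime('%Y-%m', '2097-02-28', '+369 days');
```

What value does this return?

2098-03

First apply '+369 days': 2097-02-28 → 2098-03-04.
`%Y-%m` extracts the year-month: 2098-03.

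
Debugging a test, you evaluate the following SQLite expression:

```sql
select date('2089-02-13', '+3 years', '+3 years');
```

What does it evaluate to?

2095-02-13

Adding +3 years to 2089-02-13 gives 2092-02-13.
Adding +3 years to 2092-02-13 gives 2095-02-13.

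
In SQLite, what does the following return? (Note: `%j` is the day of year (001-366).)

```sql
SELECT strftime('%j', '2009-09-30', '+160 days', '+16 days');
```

084

First apply '+160 days', '+16 days': 2009-09-30 → 2010-03-25.
Day-of-year for 2010-03-25: days since 2010-01-01 inclusive = 84, zero-padded to 084.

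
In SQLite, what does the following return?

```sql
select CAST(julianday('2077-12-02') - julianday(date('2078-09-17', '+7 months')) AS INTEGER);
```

Adding +7 months to 2078-09-17 gives 2079-04-17.
29 days remain in December 2077 after the 2nd (31 − 2).
Full months from January 2078 through March 2079 contribute their day counts.
Then 17 days into April 2079.
Total: 29 + 31 + 28 + 31 + 30 + 31 + 30 + 31 + 31 + 30 + 31 + 30 + 31 + 31 + 28 + 31 + 17 = 501.
The subtraction is earlier − later, so the result is −501 → -501.

-501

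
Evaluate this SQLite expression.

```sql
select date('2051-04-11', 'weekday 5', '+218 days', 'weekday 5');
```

2051-11-24

`weekday 5` advances to the next Friday; 2051-04-11 is a Tuesday, so it moves forward to 2051-04-14.
Applying '+218 days' to 2051-04-14: counting 218 days forward gives 2051-11-18.
`weekday 5` advances to the next Friday; 2051-11-18 is a Saturday, so it moves forward to 2051-11-24.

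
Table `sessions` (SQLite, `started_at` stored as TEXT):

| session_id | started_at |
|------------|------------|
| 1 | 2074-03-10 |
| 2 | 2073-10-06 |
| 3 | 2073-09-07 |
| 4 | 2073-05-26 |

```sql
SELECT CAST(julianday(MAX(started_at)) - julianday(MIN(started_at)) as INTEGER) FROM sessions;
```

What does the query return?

288

MIN = 2073-05-26, MAX = 2074-03-10.
5 days remain in May 2073 after the 26th (31 − 26).
Full months from June 2073 through February 2074 contribute their day counts.
Then 10 days into March 2074.
Total: 5 + 30 + 31 + 31 + 30 + 31 + 30 + 31 + 31 + 28 + 10 = 288.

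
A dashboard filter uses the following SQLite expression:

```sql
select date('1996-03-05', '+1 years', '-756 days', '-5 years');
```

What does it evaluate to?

Adding +1 year to 1996-03-05 gives 1997-03-05.
Applying '-756 days' to 1997-03-05: counting 756 days back gives 1995-02-08.
Adding -5 years to 1995-02-08 gives 1990-02-08.

1990-02-08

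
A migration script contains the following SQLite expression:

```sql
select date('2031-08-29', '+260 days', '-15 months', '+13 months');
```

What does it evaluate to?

Applying '+260 days' to 2031-08-29: counting 260 days forward gives 2032-05-15.
Adding -15 months to 2032-05-15 gives 2031-02-15.
Adding +13 months to 2031-02-15 gives 2032-03-15.

2032-03-15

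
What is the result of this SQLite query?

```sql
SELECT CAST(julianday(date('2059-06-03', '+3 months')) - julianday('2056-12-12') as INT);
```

Adding +3 months to 2059-06-03 gives 2059-09-03.
19 days remain in December 2056 after the 12th (31 − 12).
Full months from January 2057 through August 2059 contribute their day counts.
Then 3 days into September 2059.
Total: 19 + 31 + 28 + 31 + 30 + 31 + 30 + 31 + 31 + 30 + 31 + 30 + 31 + 31 + 28 + 31 + 30 + 31 + 30 + 31 + 31 + 30 + 31 + 30 + 31 + 31 + 28 + 31 + 30 + 31 + 30 + 31 + 31 + 3 = 995.

995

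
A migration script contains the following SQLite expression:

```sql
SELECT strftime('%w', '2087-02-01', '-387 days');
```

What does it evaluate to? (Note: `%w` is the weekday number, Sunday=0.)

First apply '-387 days': 2087-02-01 → 2086-01-10.
2086-01-10 is a Thursday; with Sunday=0 that is 4.

4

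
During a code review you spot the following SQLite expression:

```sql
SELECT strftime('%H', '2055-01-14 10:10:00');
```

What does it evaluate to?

`%H` extracts the 2-digit hour (00-23): 10.

10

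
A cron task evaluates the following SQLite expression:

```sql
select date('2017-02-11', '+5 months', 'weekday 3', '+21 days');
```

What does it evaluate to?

2017-08-02

Adding +5 months to 2017-02-11 gives 2017-07-11.
`weekday 3` advances to the next Wednesday; 2017-07-11 is a Tuesday, so it moves forward to 2017-07-12.
July 2017 has 31 days; 19 remain after the 12th, so 20 days reach 2017-08-01.
Advancing 1 more day within August lands on 2017-08-02.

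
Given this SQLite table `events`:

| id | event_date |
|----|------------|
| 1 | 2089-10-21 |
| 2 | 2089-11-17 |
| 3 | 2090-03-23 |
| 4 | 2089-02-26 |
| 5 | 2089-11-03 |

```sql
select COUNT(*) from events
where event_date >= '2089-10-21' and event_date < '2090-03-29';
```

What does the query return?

Rows in [2089-10-21, 2090-03-29): 2089-10-21, 2089-11-17, 2090-03-23, 2089-11-03 → 4 rows.

4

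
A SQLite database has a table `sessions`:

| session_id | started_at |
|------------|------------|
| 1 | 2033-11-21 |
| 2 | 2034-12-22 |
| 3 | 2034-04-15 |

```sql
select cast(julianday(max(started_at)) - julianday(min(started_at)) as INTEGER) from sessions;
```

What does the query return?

396

MIN = 2033-11-21, MAX = 2034-12-22.
9 days remain in November 2033 after the 21st (30 − 21).
Full months from December 2033 through November 2034 contribute their day counts.
Then 22 days into December 2034.
Total: 9 + 31 + 31 + 28 + 31 + 30 + 31 + 30 + 31 + 31 + 30 + 31 + 30 + 22 = 396.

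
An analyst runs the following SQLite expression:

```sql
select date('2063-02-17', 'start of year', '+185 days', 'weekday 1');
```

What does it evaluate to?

`start of year` rewinds 2063-02-17 to 2063-01-01.
Applying '+185 days' to 2063-01-01: counting 185 days forward gives 2063-07-05.
`weekday 1` advances to the next Monday; 2063-07-05 is a Thursday, so it moves forward to 2063-07-09.

2063-07-09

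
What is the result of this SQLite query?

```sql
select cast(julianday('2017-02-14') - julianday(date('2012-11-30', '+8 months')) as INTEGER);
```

1295

Adding +8 months to 2012-11-30 gives 2013-07-30.
1 day remains in July 2013 after the 30th (31 − 30).
Full months from August 2013 through January 2017 contribute their day counts.
Then 14 days into February 2017.
Total: 1 + 31 + 30 + 31 + 30 + 31 + 31 + 28 + 31 + 30 + 31 + 30 + 31 + 31 + 30 + 31 + 30 + 31 + 31 + 28 + 31 + 30 + 31 + 30 + 31 + 31 + 30 + 31 + 30 + 31 + 31 + 29 + 31 + 30 + 31 + 30 + 31 + 31 + 30 + 31 + 30 + 31 + 31 + 14 = 1295.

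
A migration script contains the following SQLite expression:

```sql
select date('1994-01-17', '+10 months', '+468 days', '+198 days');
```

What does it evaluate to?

Adding +10 months to 1994-01-17 gives 1994-11-17.
Applying '+468 days' to 1994-11-17: counting 468 days forward gives 1996-02-28.
Applying '+198 days' to 1996-02-28: counting 198 days forward gives 1996-09-13.

1996-09-13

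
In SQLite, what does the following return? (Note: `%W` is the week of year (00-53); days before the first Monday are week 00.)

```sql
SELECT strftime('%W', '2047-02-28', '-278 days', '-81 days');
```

First apply '-278 days', '-81 days': 2047-02-28 → 2046-03-06.
2046-03-06 is a Tuesday. SQLite's %W counts Mondays since the year started; the result is 10.

10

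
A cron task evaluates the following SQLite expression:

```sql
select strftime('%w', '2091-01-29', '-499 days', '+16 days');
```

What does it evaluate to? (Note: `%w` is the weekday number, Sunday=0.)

1

First apply '-499 days', '+16 days': 2091-01-29 → 2089-10-03.
2089-10-03 is a Monday; with Sunday=0 that is 1.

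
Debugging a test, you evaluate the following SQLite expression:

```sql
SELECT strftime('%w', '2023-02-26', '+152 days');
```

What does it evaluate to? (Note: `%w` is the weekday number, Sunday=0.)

5

First apply '+152 days': 2023-02-26 → 2023-07-28.
2023-07-28 is a Friday; with Sunday=0 that is 5.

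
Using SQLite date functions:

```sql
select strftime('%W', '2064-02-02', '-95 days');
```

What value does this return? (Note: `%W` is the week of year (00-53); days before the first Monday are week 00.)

First apply '-95 days': 2064-02-02 → 2063-10-30.
2063-10-30 is a Tuesday. SQLite's %W counts Mondays since the year started; the result is 44.

44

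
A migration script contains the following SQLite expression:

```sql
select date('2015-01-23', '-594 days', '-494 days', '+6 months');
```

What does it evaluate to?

2012-07-31

Applying '-594 days' to 2015-01-23: counting 594 days back gives 2013-06-08.
Applying '-494 days' to 2013-06-08: counting 494 days back gives 2012-01-31.
Adding +6 months to 2012-01-31 gives 2012-07-31.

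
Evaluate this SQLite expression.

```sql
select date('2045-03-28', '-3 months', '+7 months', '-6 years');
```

2039-07-28

Adding -3 months to 2045-03-28 gives 2044-12-28.
Adding +7 months to 2044-12-28 gives 2045-07-28.
Adding -6 years to 2045-07-28 gives 2039-07-28.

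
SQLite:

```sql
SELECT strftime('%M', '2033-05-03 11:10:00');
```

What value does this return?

`%M` extracts the 2-digit minute: 10.

10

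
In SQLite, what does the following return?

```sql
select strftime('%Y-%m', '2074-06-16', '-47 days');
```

2074-04

First apply '-47 days': 2074-06-16 → 2074-04-30.
`%Y-%m` extracts the year-month: 2074-04.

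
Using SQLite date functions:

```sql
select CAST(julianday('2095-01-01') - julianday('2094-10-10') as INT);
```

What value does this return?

21 days remain in October 2094 after the 10th (31 − 10).
November 2094: 30 days.
December 2094: 31 days.
Then 1 day into January 2095.
Total: 21 + 30 + 31 + 1 = 83.

83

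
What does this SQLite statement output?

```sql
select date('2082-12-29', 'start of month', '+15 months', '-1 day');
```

`start of month` rewinds 2082-12-29 to 2082-12-01.
Adding +15 months to 2082-12-01 gives 2084-03-01.
Going back 1 day from 2084-03-01 reaches 2084-02-29 (last day of February, 29 days).

2084-02-29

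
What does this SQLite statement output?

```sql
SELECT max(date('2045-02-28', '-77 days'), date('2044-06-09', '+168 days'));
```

2044-12-13

date('2045-02-28', '-77 days') → 2044-12-13.
date('2044-06-09', '+168 days') → 2044-11-24.
Later of the two is 2044-12-13.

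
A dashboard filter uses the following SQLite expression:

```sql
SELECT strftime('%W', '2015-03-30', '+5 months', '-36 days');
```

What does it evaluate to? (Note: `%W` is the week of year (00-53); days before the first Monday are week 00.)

29

First apply '+5 months', '-36 days': 2015-03-30 → 2015-07-25.
2015-07-25 is a Saturday. SQLite's %W counts Mondays since the year started; the result is 29.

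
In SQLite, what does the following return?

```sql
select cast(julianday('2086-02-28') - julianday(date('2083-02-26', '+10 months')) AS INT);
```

795

Adding +10 months to 2083-02-26 gives 2083-12-26.
5 days remain in December 2083 after the 26th (31 − 26).
Full months from January 2084 through January 2086 contribute their day counts.
Then 28 days into February 2086.
Total: 5 + 31 + 29 + 31 + 30 + 31 + 30 + 31 + 31 + 30 + 31 + 30 + 31 + 31 + 28 + 31 + 30 + 31 + 30 + 31 + 31 + 30 + 31 + 30 + 31 + 31 + 28 = 795.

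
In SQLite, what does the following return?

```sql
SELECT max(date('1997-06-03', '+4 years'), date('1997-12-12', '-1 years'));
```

2001-06-03

date('1997-06-03', '+4 years') → 2001-06-03.
date('1997-12-12', '-1 years') → 1996-12-12.
Later of the two is 2001-06-03.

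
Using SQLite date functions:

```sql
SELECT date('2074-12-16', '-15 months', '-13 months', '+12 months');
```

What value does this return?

Adding -15 months to 2074-12-16 gives 2073-09-16.
Adding -13 months to 2073-09-16 gives 2072-08-16.
Adding +12 months to 2072-08-16 gives 2073-08-16.

2073-08-16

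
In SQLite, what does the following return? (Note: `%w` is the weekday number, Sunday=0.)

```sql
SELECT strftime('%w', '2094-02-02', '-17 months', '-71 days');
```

1

First apply '-17 months', '-71 days': 2094-02-02 → 2092-06-23.
2092-06-23 is a Monday; with Sunday=0 that is 1.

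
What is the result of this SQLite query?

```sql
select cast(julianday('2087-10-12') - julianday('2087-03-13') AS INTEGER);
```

213

18 days remain in March 2087 after the 13th (31 − 13).
Full months from April 2087 through September 2087 contribute their day counts.
Then 12 days into October 2087.
Total: 18 + 30 + 31 + 30 + 31 + 31 + 30 + 12 = 213.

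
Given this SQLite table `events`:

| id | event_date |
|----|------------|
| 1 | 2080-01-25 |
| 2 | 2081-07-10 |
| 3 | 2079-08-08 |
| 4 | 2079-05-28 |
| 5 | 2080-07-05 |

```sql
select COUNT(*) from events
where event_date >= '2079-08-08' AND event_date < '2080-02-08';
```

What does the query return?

Rows in [2079-08-08, 2080-02-08): 2080-01-25, 2079-08-08 → 2 rows.

2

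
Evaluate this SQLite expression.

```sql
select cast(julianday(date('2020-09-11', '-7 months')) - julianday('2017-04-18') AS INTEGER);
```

Adding -7 months to 2020-09-11 gives 2020-02-11.
12 days remain in April 2017 after the 18th (30 − 18).
Full months from May 2017 through January 2020 contribute their day counts.
Then 11 days into February 2020.
Total: 12 + 31 + 30 + 31 + 31 + 30 + 31 + 30 + 31 + 31 + 28 + 31 + 30 + 31 + 30 + 31 + 31 + 30 + 31 + 30 + 31 + 31 + 28 + 31 + 30 + 31 + 30 + 31 + 31 + 30 + 31 + 30 + 31 + 31 + 11 = 1029.

1029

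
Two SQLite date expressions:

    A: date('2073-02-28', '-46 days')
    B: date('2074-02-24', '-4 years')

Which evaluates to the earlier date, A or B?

B

A = 2073-01-13.
B = 2070-02-24.
B is earlier.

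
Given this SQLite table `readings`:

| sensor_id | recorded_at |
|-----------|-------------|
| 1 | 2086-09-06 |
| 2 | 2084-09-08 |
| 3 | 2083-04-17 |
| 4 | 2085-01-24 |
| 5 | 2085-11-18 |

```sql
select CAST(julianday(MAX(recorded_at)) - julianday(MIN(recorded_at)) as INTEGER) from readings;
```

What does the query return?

MIN = 2083-04-17, MAX = 2086-09-06.
13 days remain in April 2083 after the 17th (30 − 17).
Full months from May 2083 through August 2086 contribute their day counts.
Then 6 days into September 2086.
Total: 13 + 31 + 30 + 31 + 31 + 30 + 31 + 30 + 31 + 31 + 29 + 31 + 30 + 31 + 30 + 31 + 31 + 30 + 31 + 30 + 31 + 31 + 28 + 31 + 30 + 31 + 30 + 31 + 31 + 30 + 31 + 30 + 31 + 31 + 28 + 31 + 30 + 31 + 30 + 31 + 31 + 6 = 1238.

1238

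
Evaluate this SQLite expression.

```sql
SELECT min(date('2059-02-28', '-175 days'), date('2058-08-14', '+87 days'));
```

2058-09-06

date('2059-02-28', '-175 days') → 2058-09-06.
date('2058-08-14', '+87 days') → 2058-11-09.
Earlier of the two is 2058-09-06.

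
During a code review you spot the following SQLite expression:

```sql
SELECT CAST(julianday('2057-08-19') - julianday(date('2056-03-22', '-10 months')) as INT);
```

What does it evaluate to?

820

Adding -10 months to 2056-03-22 gives 2055-05-22.
9 days remain in May 2055 after the 22nd (31 − 22).
Full months from June 2055 through July 2057 contribute their day counts.
Then 19 days into August 2057.
Total: 9 + 30 + 31 + 31 + 30 + 31 + 30 + 31 + 31 + 29 + 31 + 30 + 31 + 30 + 31 + 31 + 30 + 31 + 30 + 31 + 31 + 28 + 31 + 30 + 31 + 30 + 31 + 19 = 820.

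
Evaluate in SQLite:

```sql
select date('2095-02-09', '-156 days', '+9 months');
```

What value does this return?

Applying '-156 days' to 2095-02-09: counting 156 days back gives 2094-09-06.
Adding +9 months to 2094-09-06 gives 2095-06-06.

2095-06-06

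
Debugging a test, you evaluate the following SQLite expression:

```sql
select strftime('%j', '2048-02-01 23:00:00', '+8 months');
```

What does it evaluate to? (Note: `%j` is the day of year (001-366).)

275

First apply '+8 months': 2048-02-01 23:00:00 → 2048-10-01 23:00:00.
Day-of-year for 2048-10-01: days since 2048-01-01 inclusive = 275, zero-padded to 275.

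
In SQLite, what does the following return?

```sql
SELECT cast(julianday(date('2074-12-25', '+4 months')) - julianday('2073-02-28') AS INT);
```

786

Adding +4 months to 2074-12-25 gives 2075-04-25.
0 days remain in February 2073 after the 28th (28 − 28).
Full months from March 2073 through March 2075 contribute their day counts.
Then 25 days into April 2075.
Total: 0 + 31 + 30 + 31 + 30 + 31 + 31 + 30 + 31 + 30 + 31 + 31 + 28 + 31 + 30 + 31 + 30 + 31 + 31 + 30 + 31 + 30 + 31 + 31 + 28 + 31 + 25 = 786.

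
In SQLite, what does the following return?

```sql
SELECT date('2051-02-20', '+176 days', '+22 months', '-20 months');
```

2051-10-15

Applying '+176 days' to 2051-02-20: counting 176 days forward gives 2051-08-15.
Adding +22 months to 2051-08-15 gives 2053-06-15.
Adding -20 months to 2053-06-15 gives 2051-10-15.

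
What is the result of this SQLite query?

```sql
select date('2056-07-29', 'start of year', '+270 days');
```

2056-09-27

`start of year` rewinds 2056-07-29 to 2056-01-01.
Applying '+270 days' to 2056-01-01: counting 270 days forward gives 2056-09-27.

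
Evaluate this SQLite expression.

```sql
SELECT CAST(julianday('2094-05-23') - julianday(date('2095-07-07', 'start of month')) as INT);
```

-404

`start of month` rewinds 2095-07-07 to 2095-07-01.
8 days remain in May 2094 after the 23rd (31 − 23).
Full months from June 2094 through June 2095 contribute their day counts.
Then 1 day into July 2095.
Total: 8 + 30 + 31 + 31 + 30 + 31 + 30 + 31 + 31 + 28 + 31 + 30 + 31 + 30 + 1 = 404.
The subtraction is earlier − later, so the result is −404 → -404.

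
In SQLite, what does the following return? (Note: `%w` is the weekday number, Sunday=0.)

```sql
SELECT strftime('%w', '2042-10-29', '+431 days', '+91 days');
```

0

First apply '+431 days', '+91 days': 2042-10-29 → 2044-04-03.
2044-04-03 is a Sunday; with Sunday=0 that is 0.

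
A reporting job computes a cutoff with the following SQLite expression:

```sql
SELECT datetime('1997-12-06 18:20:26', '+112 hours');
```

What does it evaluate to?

+112 hours from 1997-12-06 18:20:26 is 1997-12-11 10:20:26 (crosses midnight).

1997-12-11 10:20:26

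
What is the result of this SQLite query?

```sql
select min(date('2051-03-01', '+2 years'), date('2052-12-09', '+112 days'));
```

2053-03-01

date('2051-03-01', '+2 years') → 2053-03-01.
date('2052-12-09', '+112 days') → 2053-03-31.
Earlier of the two is 2053-03-01.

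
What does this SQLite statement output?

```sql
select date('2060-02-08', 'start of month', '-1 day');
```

2060-01-31

`start of month` rewinds 2060-02-08 to 2060-02-01.
Going back 1 day from 2060-02-01 reaches 2060-01-31 (last day of January, 31 days).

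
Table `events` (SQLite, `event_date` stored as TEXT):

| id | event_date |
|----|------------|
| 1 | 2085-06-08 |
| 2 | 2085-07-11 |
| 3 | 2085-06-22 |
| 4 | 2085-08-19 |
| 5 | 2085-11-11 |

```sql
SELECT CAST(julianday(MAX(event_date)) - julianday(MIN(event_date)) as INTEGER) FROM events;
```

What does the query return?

MIN = 2085-06-08, MAX = 2085-11-11.
22 days remain in June 2085 after the 8th (30 − 8).
July 2085: 31 days.
August 2085: 31 days.
September 2085: 30 days.
October 2085: 31 days.
Then 11 days into November 2085.
Total: 22 + 31 + 31 + 30 + 31 + 11 = 156.

156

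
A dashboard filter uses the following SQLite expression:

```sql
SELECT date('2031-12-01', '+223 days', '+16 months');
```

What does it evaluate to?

2033-11-11

Applying '+223 days' to 2031-12-01: counting 223 days forward gives 2032-07-11.
Adding +16 months to 2032-07-11 gives 2033-11-11.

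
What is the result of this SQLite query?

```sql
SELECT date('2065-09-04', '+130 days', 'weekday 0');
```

Applying '+130 days' to 2065-09-04: counting 130 days forward gives 2066-01-12.
`weekday 0` advances to the next Sunday; 2066-01-12 is a Tuesday, so it moves forward to 2066-01-17.

2066-01-17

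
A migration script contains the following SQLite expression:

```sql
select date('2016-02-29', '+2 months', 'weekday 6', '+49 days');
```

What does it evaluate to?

2016-06-18

Adding +2 months to 2016-02-29 gives 2016-04-29.
`weekday 6` advances to the next Saturday; 2016-04-29 is a Friday, so it moves forward to 2016-04-30.
Applying '+49 days' to 2016-04-30: counting 49 days forward gives 2016-06-18.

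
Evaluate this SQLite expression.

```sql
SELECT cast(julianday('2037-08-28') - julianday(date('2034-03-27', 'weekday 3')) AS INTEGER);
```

`weekday 3` advances to the next Wednesday; 2034-03-27 is a Monday, so it moves forward to 2034-03-29.
2 days remain in March 2034 after the 29th (31 − 29).
Full months from April 2034 through July 2037 contribute their day counts.
Then 28 days into August 2037.
Total: 2 + 30 + 31 + 30 + 31 + 31 + 30 + 31 + 30 + 31 + 31 + 28 + 31 + 30 + 31 + 30 + 31 + 31 + 30 + 31 + 30 + 31 + 31 + 29 + 31 + 30 + 31 + 30 + 31 + 31 + 30 + 31 + 30 + 31 + 31 + 28 + 31 + 30 + 31 + 30 + 31 + 28 = 1248.

1248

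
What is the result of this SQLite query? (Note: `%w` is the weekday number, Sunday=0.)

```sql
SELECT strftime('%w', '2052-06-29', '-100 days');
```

4

First apply '-100 days': 2052-06-29 → 2052-03-21.
2052-03-21 is a Thursday; with Sunday=0 that is 4.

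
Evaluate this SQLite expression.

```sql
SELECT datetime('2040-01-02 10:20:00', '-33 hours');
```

-33 hours from 2040-01-02 10:20:00 is 2040-01-01 01:20:00 (crosses midnight).

2040-01-01 01:20:00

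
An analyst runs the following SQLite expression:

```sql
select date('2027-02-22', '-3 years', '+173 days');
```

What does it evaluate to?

2024-08-13

Adding -3 years to 2027-02-22 gives 2024-02-22.
Applying '+173 days' to 2024-02-22: counting 173 days forward gives 2024-08-13.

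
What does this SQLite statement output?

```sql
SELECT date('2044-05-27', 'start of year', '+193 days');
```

`start of year` rewinds 2044-05-27 to 2044-01-01.
Applying '+193 days' to 2044-01-01: counting 193 days forward gives 2044-07-12.

2044-07-12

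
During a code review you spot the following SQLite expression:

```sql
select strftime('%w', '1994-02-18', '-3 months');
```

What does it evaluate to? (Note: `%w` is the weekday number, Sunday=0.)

4

First apply '-3 months': 1994-02-18 → 1993-11-18.
1993-11-18 is a Thursday; with Sunday=0 that is 4.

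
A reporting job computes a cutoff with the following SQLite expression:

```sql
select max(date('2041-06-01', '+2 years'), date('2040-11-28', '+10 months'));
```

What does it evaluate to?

2043-06-01

date('2041-06-01', '+2 years') → 2043-06-01.
date('2040-11-28', '+10 months') → 2041-09-28.
Later of the two is 2043-06-01.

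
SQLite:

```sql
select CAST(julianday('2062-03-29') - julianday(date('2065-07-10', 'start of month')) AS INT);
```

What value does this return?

-1190

`start of month` rewinds 2065-07-10 to 2065-07-01.
2 days remain in March 2062 after the 29th (31 − 29).
Full months from April 2062 through June 2065 contribute their day counts.
Then 1 day into July 2065.
Total: 2 + 30 + 31 + 30 + 31 + 31 + 30 + 31 + 30 + 31 + 31 + 28 + 31 + 30 + 31 + 30 + 31 + 31 + 30 + 31 + 30 + 31 + 31 + 29 + 31 + 30 + 31 + 30 + 31 + 31 + 30 + 31 + 30 + 31 + 31 + 28 + 31 + 30 + 31 + 30 + 1 = 1190.
The subtraction is earlier − later, so the result is −1190 → -1190.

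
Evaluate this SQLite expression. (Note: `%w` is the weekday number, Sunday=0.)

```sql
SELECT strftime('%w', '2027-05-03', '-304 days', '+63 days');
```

5

First apply '-304 days', '+63 days': 2027-05-03 → 2026-09-04.
2026-09-04 is a Friday; with Sunday=0 that is 5.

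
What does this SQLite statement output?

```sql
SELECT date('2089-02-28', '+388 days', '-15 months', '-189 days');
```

2088-06-17

Applying '+388 days' to 2089-02-28: counting 388 days forward gives 2090-03-23.
Adding -15 months to 2090-03-23 gives 2088-12-23.
Applying '-189 days' to 2088-12-23: counting 189 days back gives 2088-06-17.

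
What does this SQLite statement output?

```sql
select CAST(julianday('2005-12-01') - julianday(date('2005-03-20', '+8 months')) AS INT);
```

Adding +8 months to 2005-03-20 gives 2005-11-20.
10 days remain in November 2005 after the 20th (30 − 20).
Then 1 day into December 2005.
Total: 10 + 1 = 11.

11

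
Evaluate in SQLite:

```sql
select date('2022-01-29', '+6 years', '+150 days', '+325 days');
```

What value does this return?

Adding +6 years to 2022-01-29 gives 2028-01-29.
Applying '+150 days' to 2028-01-29: counting 150 days forward gives 2028-06-27.
Applying '+325 days' to 2028-06-27: counting 325 days forward gives 2029-05-18.

2029-05-18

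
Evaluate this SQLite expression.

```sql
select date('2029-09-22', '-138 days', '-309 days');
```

2028-07-02

Applying '-138 days' to 2029-09-22: counting 138 days back gives 2029-05-07.
Applying '-309 days' to 2029-05-07: counting 309 days back gives 2028-07-02.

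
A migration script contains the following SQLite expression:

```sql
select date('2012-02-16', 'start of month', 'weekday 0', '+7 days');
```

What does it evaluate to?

`start of month` rewinds 2012-02-16 to 2012-02-01.
`weekday 0` advances to the next Sunday; 2012-02-01 is a Wednesday, so it moves forward to 2012-02-05.
Advancing 7 more days within February lands on 2012-02-12.

2012-02-12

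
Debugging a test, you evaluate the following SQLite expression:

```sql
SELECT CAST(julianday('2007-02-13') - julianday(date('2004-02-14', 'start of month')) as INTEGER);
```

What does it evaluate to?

1108

`start of month` rewinds 2004-02-14 to 2004-02-01.
28 days remain in February 2004 after the 1st (29 − 1).
Full months from March 2004 through January 2007 contribute their day counts.
Then 13 days into February 2007.
Total: 28 + 31 + 30 + 31 + 30 + 31 + 31 + 30 + 31 + 30 + 31 + 31 + 28 + 31 + 30 + 31 + 30 + 31 + 31 + 30 + 31 + 30 + 31 + 31 + 28 + 31 + 30 + 31 + 30 + 31 + 31 + 30 + 31 + 30 + 31 + 31 + 13 = 1108.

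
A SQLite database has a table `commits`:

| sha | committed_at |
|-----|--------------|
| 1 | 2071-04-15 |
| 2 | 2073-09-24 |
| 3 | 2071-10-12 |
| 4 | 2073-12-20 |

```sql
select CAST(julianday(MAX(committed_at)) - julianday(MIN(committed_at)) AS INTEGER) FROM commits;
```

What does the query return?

MIN = 2071-04-15, MAX = 2073-12-20.
15 days remain in April 2071 after the 15th (30 − 15).
Full months from May 2071 through November 2073 contribute their day counts.
Then 20 days into December 2073.
Total: 15 + 31 + 30 + 31 + 31 + 30 + 31 + 30 + 31 + 31 + 29 + 31 + 30 + 31 + 30 + 31 + 31 + 30 + 31 + 30 + 31 + 31 + 28 + 31 + 30 + 31 + 30 + 31 + 31 + 30 + 31 + 30 + 20 = 980.

980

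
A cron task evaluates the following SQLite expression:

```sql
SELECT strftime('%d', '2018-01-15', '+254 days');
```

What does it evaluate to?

26

First apply '+254 days': 2018-01-15 → 2018-09-26.
`%d` extracts the 2-digit day of month: 26.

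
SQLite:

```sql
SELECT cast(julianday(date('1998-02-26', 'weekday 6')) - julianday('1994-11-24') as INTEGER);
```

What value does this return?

1192

`weekday 6` advances to the next Saturday; 1998-02-26 is a Thursday, so it moves forward to 1998-02-28.
6 days remain in November 1994 after the 24th (30 − 24).
Full months from December 1994 through January 1998 contribute their day counts.
Then 28 days into February 1998.
Total: 6 + 31 + 31 + 28 + 31 + 30 + 31 + 30 + 31 + 31 + 30 + 31 + 30 + 31 + 31 + 29 + 31 + 30 + 31 + 30 + 31 + 31 + 30 + 31 + 30 + 31 + 31 + 28 + 31 + 30 + 31 + 30 + 31 + 31 + 30 + 31 + 30 + 31 + 31 + 28 = 1192.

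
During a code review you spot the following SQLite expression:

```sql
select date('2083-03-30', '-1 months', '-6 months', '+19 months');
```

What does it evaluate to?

2084-04-02

Adding -1 month to 2083-03-30 targets 2083-02-30. February 2083 has only 28 days, so SQLite normalizes the 2-day overflow forward to 2083-03-02.
Adding -6 months to 2083-03-02 gives 2082-09-02.
Adding +19 months to 2082-09-02 gives 2084-04-02.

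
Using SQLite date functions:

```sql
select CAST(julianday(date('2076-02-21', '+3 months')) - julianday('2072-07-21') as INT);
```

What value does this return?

Adding +3 months to 2076-02-21 gives 2076-05-21.
10 days remain in July 2072 after the 21st (31 − 21).
Full months from August 2072 through April 2076 contribute their day counts.
Then 21 days into May 2076.
Total: 10 + 31 + 30 + 31 + 30 + 31 + 31 + 28 + 31 + 30 + 31 + 30 + 31 + 31 + 30 + 31 + 30 + 31 + 31 + 28 + 31 + 30 + 31 + 30 + 31 + 31 + 30 + 31 + 30 + 31 + 31 + 28 + 31 + 30 + 31 + 30 + 31 + 31 + 30 + 31 + 30 + 31 + 31 + 29 + 31 + 30 + 21 = 1400.

1400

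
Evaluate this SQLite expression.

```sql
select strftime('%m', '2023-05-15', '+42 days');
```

First apply '+42 days': 2023-05-15 → 2023-06-26.
`%m` extracts the 2-digit month (01-12): 06.

06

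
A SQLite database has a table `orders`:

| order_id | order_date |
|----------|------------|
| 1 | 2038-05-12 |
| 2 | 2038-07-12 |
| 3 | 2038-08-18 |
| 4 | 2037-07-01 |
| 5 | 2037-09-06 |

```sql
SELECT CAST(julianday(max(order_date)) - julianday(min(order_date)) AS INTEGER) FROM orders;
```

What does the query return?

MIN = 2037-07-01, MAX = 2038-08-18.
30 days remain in July 2037 after the 1st (31 − 1).
Full months from August 2037 through July 2038 contribute their day counts.
Then 18 days into August 2038.
Total: 30 + 31 + 30 + 31 + 30 + 31 + 31 + 28 + 31 + 30 + 31 + 30 + 31 + 18 = 413.

413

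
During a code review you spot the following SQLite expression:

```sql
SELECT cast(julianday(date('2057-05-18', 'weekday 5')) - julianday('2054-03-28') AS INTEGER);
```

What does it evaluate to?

1147

`weekday 5` advances to the next Friday; 2057-05-18 is already a Friday, so it stays at 2057-05-18.
3 days remain in March 2054 after the 28th (31 − 28).
Full months from April 2054 through April 2057 contribute their day counts.
Then 18 days into May 2057.
Total: 3 + 30 + 31 + 30 + 31 + 31 + 30 + 31 + 30 + 31 + 31 + 28 + 31 + 30 + 31 + 30 + 31 + 31 + 30 + 31 + 30 + 31 + 31 + 29 + 31 + 30 + 31 + 30 + 31 + 31 + 30 + 31 + 30 + 31 + 31 + 28 + 31 + 30 + 18 = 1147.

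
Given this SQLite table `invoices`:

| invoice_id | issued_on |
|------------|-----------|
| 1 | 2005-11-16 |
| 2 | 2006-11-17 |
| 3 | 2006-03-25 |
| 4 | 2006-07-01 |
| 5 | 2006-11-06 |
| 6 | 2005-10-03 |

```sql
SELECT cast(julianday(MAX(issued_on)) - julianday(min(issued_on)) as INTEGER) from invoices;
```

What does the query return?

MIN = 2005-10-03, MAX = 2006-11-17.
28 days remain in October 2005 after the 3rd (31 − 3).
Full months from November 2005 through October 2006 contribute their day counts.
Then 17 days into November 2006.
Total: 28 + 30 + 31 + 31 + 28 + 31 + 30 + 31 + 30 + 31 + 31 + 30 + 31 + 17 = 410.

410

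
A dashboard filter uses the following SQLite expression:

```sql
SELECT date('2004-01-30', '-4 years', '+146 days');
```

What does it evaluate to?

Adding -4 years to 2004-01-30 gives 2000-01-30.
Applying '+146 days' to 2000-01-30: counting 146 days forward gives 2000-06-24.

2000-06-24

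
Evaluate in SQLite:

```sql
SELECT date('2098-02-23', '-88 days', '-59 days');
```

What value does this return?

Applying '-88 days' to 2098-02-23: counting 88 days back gives 2097-11-27.
Applying '-59 days' to 2097-11-27: counting 59 days back gives 2097-09-29.

2097-09-29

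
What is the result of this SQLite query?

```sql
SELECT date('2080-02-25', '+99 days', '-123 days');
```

2080-02-01

Applying '+99 days' to 2080-02-25: counting 99 days forward gives 2080-06-03.
Applying '-123 days' to 2080-06-03: counting 123 days back gives 2080-02-01.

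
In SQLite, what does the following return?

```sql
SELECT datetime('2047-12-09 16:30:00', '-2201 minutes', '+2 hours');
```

2201 minutes = 36h 41m; -2201 minutes from 2047-12-09 16:30:00 is 2047-12-08 03:49:00 (crosses midnight).
+2 hours from 2047-12-08 03:49:00 is 2047-12-08 05:49:00.

2047-12-08 05:49:00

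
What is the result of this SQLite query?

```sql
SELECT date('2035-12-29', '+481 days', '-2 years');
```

2035-04-23

Applying '+481 days' to 2035-12-29: counting 481 days forward gives 2037-04-23.
Adding -2 years to 2037-04-23 gives 2035-04-23.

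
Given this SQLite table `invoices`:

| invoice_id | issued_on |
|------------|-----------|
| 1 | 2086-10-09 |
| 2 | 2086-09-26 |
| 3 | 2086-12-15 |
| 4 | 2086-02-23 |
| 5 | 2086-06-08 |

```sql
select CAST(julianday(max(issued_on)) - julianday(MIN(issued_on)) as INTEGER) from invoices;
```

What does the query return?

295

MIN = 2086-02-23, MAX = 2086-12-15.
5 days remain in February 2086 after the 23rd (28 − 23).
Full months from March 2086 through November 2086 contribute their day counts.
Then 15 days into December 2086.
Total: 5 + 31 + 30 + 31 + 30 + 31 + 31 + 30 + 31 + 30 + 15 = 295.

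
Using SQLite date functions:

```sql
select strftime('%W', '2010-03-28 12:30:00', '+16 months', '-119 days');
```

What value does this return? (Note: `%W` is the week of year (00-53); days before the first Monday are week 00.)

13

First apply '+16 months', '-119 days': 2010-03-28 12:30:00 → 2011-03-31 12:30:00.
2011-03-31 is a Thursday. SQLite's %W counts Mondays since the year started; the result is 13.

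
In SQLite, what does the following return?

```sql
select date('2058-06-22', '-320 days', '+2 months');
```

2057-10-06

Applying '-320 days' to 2058-06-22: counting 320 days back gives 2057-08-06.
Adding +2 months to 2057-08-06 gives 2057-10-06.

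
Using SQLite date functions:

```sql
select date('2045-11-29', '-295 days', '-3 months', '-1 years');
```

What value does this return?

Applying '-295 days' to 2045-11-29: counting 295 days back gives 2045-02-07.
Adding -3 months to 2045-02-07 gives 2044-11-07.
Adding -1 year to 2044-11-07 gives 2043-11-07.

2043-11-07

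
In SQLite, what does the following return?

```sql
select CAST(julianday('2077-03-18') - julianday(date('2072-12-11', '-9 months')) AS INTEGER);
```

1833

Adding -9 months to 2072-12-11 gives 2072-03-11.
20 days remain in March 2072 after the 11th (31 − 11).
Full months from April 2072 through February 2077 contribute their day counts.
Then 18 days into March 2077.
Total: 20 + 30 + 31 + 30 + 31 + 31 + 30 + 31 + 30 + 31 + 31 + 28 + 31 + 30 + 31 + 30 + 31 + 31 + 30 + 31 + 30 + 31 + 31 + 28 + 31 + 30 + 31 + 30 + 31 + 31 + 30 + 31 + 30 + 31 + 31 + 28 + 31 + 30 + 31 + 30 + 31 + 31 + 30 + 31 + 30 + 31 + 31 + 29 + 31 + 30 + 31 + 30 + 31 + 31 + 30 + 31 + 30 + 31 + 31 + 28 + 18 = 1833.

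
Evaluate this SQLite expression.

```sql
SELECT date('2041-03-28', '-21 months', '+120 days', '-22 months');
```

2037-12-26

Adding -21 months to 2041-03-28 gives 2039-06-28.
Applying '+120 days' to 2039-06-28: counting 120 days forward gives 2039-10-26.
Adding -22 months to 2039-10-26 gives 2037-12-26.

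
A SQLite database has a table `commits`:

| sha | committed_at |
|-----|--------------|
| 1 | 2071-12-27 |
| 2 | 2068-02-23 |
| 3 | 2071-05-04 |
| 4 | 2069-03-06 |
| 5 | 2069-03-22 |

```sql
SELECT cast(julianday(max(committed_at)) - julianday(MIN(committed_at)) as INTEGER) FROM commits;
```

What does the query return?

MIN = 2068-02-23, MAX = 2071-12-27.
6 days remain in February 2068 after the 23rd (29 − 23).
Full months from March 2068 through November 2071 contribute their day counts.
Then 27 days into December 2071.
Total: 6 + 31 + 30 + 31 + 30 + 31 + 31 + 30 + 31 + 30 + 31 + 31 + 28 + 31 + 30 + 31 + 30 + 31 + 31 + 30 + 31 + 30 + 31 + 31 + 28 + 31 + 30 + 31 + 30 + 31 + 31 + 30 + 31 + 30 + 31 + 31 + 28 + 31 + 30 + 31 + 30 + 31 + 31 + 30 + 31 + 30 + 27 = 1403.

1403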